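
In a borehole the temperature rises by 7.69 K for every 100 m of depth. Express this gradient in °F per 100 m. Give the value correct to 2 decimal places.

The quantity depends on a temperature interval, so only the ratio of degree sizes applies; the offset between the scales is irrelevant.
A change of 1 K is a change of 1.8°F, so 7.69 × 1.8 = 13.84.

13.84 °F/100 m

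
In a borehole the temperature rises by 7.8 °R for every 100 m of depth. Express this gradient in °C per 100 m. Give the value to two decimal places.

4.33 °C/100 m

The quantity depends on a temperature interval, so only the ratio of degree sizes applies; the offset between the scales is irrelevant.
A change of 1°R is a change of 5/9°C, so 7.8 × 5/9 = 4.33.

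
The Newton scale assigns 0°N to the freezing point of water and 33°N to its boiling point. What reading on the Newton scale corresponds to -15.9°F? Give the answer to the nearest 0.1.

First in Celsius: (-15.9 - 32) × 5/9 = -26.6111°C.
Linearly onto the Newton scale: 0 + (-26.6111 / 100) × (33 - 0) = -8.8°N.

-8.8°N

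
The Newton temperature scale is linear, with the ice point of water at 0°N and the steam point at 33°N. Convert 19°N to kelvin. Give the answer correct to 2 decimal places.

Linear interpolation between the fixed points: C = (19 - 0) × 100 / (33 - 0) = 57.5758°C.
Then 57.5758 + 273.15 = 330.73 K.

330.73 K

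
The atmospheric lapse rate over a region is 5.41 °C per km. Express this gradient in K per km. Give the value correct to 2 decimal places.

Since only a temperature interval is involved, the additive offset between the scales drops out.
A change of 1°C is a change of 1 K, so 5.41 × 1 = 5.41.

5.41 K/km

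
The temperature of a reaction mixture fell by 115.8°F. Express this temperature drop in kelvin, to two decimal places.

64.33 K

Only the scale ratio 5/9 matters for a change in temperature.
115.8 × 5/9 = 64.33.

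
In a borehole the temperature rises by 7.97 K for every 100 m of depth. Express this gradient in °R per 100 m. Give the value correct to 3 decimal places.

Since only a temperature interval is involved, the additive offset between the scales drops out.
A change of 1 K is a change of 1.8°R, so 7.97 × 1.8 = 14.346.

14.346 °R/100 m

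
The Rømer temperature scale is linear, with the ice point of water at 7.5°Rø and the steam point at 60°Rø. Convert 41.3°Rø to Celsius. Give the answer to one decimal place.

64.4°C

Linear interpolation between the fixed points: C = (41.3 - 7.5) × 100 / (60 - 7.5) = 64.3810°C.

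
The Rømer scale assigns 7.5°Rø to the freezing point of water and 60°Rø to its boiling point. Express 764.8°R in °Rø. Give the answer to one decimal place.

First in Celsius: (764.8 - 491.67) × 5/9 = 151.7389°C.
Linearly onto the Rømer scale: 7.5 + (151.7389 / 100) × (60 - 7.5) = 87.2°Rø.

87.2°Rø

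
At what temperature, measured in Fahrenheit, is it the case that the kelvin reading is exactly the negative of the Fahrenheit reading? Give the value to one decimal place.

-164.2°F

Let F be the Fahrenheit reading. The kelvin reading is K = 5/9·F + 255.372.
Require K = -1·F: 5/9·F + 255.372 = -1·F.
(14/9)·F = -255.372  ⇒  F = -164.2.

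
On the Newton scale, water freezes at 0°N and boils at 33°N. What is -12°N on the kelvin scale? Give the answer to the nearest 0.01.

236.79 K

Linear interpolation between the fixed points: C = (-12 - 0) × 100 / (33 - 0) = -36.3636°C.
Then -36.3636 + 273.15 = 236.79 K.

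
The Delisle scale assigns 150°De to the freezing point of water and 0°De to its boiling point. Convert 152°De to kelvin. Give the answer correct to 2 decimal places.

271.82 K

Linear interpolation between the fixed points: C = (152 - 150) × 100 / (0 - 150) = -1.3333°C.
Then -1.3333 + 273.15 = 271.82 K.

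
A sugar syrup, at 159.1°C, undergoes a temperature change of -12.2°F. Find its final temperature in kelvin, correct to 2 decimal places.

425.47 K

The 12.2°F change is an interval, so only the factor 5/9 applies: -12.2 × 5/9 = -6.7778°C.
Final Celsius temperature: 159.1000 - 6.7778 = 152.3222°C.
In kelvin: 152.3222 + 273.15 = 425.47 K.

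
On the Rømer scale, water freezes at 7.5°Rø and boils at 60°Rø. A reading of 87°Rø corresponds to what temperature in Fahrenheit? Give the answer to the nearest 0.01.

304.57°F

Linear interpolation between the fixed points: C = (87 - 7.5) × 100 / (60 - 7.5) = 151.4286°C.
Then 151.4286 × 1.8 + 32 = 304.57°F.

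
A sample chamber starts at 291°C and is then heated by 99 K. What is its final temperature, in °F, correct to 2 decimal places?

734.00°F

The 99 K change is an interval; Kelvin and Celsius degrees are the same size, so ΔC = +99°C.
Final Celsius temperature: 291.0000 + 99.0000 = 390.0000°C.
In Fahrenheit: 390.0000 × 1.8 + 32 = 734.00°F.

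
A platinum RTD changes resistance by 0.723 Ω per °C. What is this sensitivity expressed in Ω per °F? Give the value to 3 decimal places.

0.402 Ω per °F

Since only a temperature interval is involved, the additive offset between the scales drops out.
A change of 1°F is a change of 5/9°C, so per °F the value is 0.723 × 5/9 = 0.402.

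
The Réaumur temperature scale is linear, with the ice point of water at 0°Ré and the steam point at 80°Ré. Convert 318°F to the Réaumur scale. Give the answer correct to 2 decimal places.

127.11°Ré

First in Celsius: (318 - 32) × 5/9 = 158.8889°C.
Linearly onto the Réaumur scale: 0 + (158.8889 / 100) × (80 - 0) = 127.11°Ré.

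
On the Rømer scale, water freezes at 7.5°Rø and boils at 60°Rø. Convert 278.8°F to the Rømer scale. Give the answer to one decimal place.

79.5°Rø

First in Celsius: (278.8 - 32) × 5/9 = 137.1111°C.
Linearly onto the Rømer scale: 7.5 + (137.1111 / 100) × (60 - 7.5) = 79.5°Rø.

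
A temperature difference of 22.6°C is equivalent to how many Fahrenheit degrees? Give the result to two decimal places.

Only the scale ratio 1.8 matters for a change in temperature.
22.6 × 1.8 = 40.68.

40.68°F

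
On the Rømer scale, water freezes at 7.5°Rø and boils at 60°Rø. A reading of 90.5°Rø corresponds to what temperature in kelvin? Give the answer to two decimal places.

431.25 K

Linear interpolation between the fixed points: C = (90.5 - 7.5) × 100 / (60 - 7.5) = 158.0952°C.
Then 158.0952 + 273.15 = 431.25 K.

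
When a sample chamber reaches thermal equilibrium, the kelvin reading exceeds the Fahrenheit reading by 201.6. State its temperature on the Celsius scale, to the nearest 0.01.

Let x be the Fahrenheit reading; then the kelvin reading is 5/9·x + 255.372.
(5/9·x + 255.372) - x = 201.6  ⇒  (-4/9)·x = -53.7722  ⇒  x = 120.9875°F.
In Celsius: (120.9875 - 32) × 5/9 = 49.44°C.

49.44°C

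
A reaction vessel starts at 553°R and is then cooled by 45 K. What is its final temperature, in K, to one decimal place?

Initial temperature in Celsius: (553 - 491.67) × 5/9 = 34.0722°C.
The 45 K change is an interval; Kelvin and Celsius degrees are the same size, so ΔC = -45°C.
Final Celsius temperature: 34.0722 - 45.0000 = -10.9278°C.
In kelvin: -10.9278 + 273.15 = 262.2 K.

262.2 K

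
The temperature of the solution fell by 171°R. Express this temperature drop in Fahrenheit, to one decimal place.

Rankine and Fahrenheit degrees are the same size, so the interval is unchanged: 171.0.

171.0°F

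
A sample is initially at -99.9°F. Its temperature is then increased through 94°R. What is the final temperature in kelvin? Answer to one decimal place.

Initial temperature in Celsius: (-99.9 - 32) × 5/9 = -73.2778°C.
The 94°R change is an interval, so only the factor 5/9 applies: +94 × 5/9 = +52.2222°C.
Final Celsius temperature: -73.2778 + 52.2222 = -21.0556°C.
In kelvin: -21.0556 + 273.15 = 252.1 K.

252.1 K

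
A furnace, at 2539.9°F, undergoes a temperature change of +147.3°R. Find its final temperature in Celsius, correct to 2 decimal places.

Initial temperature in Celsius: (2539.9 - 32) × 5/9 = 1393.2778°C.
The 147.3°R change is an interval, so only the factor 5/9 applies: +147.3 × 5/9 = +81.8333°C.
Final Celsius temperature: 1393.2778 + 81.8333 = 1475.1111°C.

1475.11°C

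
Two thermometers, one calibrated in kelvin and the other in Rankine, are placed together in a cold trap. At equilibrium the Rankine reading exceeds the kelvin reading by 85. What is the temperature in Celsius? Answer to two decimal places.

-166.90°C

Let x be the kelvin reading; then the Rankine reading is 1.8·x.
(1.8·x) - x = 85  ⇒  (0.8)·x = 85  ⇒  x = 106.2500 K.
In Celsius: 106.25 - 273.15 = -166.90°C.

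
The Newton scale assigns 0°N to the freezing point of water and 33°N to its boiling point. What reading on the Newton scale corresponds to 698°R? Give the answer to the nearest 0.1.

First in Celsius: (698 - 491.67) × 5/9 = 114.6278°C.
Linearly onto the Newton scale: 0 + (114.6278 / 100) × (33 - 0) = 37.8°N.

37.8°N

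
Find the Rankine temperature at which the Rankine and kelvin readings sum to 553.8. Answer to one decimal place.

Let R be the Rankine reading. The kelvin reading is K = 5/9·R.
Require R + K = 553.8: (14/9)·R = 553.8.
R = (553.8) / (14/9) = 356.0.

356.0°R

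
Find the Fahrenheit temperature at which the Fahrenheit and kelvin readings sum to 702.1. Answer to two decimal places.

Let F be the Fahrenheit reading. The kelvin reading is K = 5/9·F + 255.372.
Require F + K = 702.1: (14/9)·F + 255.372 = 702.1.
F = (702.1 - 255.372) / (14/9) = 287.18.

287.18°F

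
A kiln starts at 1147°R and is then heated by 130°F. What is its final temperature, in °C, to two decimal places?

Initial temperature in Celsius: (1147 - 491.67) × 5/9 = 364.0722°C.
The 130°F change is an interval, so only the factor 5/9 applies: +130 × 5/9 = +72.2222°C.
Final Celsius temperature: 364.0722 + 72.2222 = 436.2944°C.

436.29°C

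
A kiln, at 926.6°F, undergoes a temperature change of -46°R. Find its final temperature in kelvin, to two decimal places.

744.59 K

Initial temperature in Celsius: (926.6 - 32) × 5/9 = 497.0000°C.
The 46°R change is an interval, so only the factor 5/9 applies: -46 × 5/9 = -25.5556°C.
Final Celsius temperature: 497.0000 - 25.5556 = 471.4444°C.
In kelvin: 471.4444 + 273.15 = 744.59 K.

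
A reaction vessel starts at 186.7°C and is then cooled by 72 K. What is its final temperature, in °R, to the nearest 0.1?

The 72 K change is an interval; Kelvin and Celsius degrees are the same size, so ΔC = -72°C.
Final Celsius temperature: 186.7000 - 72.0000 = 114.7000°C.
In Rankine: 114.7000 × 1.8 + 491.67 = 698.1°R.

698.1°R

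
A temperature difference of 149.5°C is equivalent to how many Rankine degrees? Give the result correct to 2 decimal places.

For a temperature interval the offset drops out; only the factor 1.8 applies.
149.5 × 1.8 = 269.10.

269.10°R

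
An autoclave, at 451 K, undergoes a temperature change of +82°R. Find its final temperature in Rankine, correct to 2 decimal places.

893.80°R

Initial temperature in Celsius: 451 - 273.15 = 177.8500°C.
The 82°R change is an interval, so only the factor 5/9 applies: +82 × 5/9 = +45.5556°C.
Final Celsius temperature: 177.8500 + 45.5556 = 223.4056°C.
In Rankine: 223.4056 × 1.8 + 491.67 = 893.80°R.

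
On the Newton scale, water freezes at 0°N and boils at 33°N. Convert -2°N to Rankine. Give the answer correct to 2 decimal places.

480.76°R

Linear interpolation between the fixed points: C = (-2 - 0) × 100 / (33 - 0) = -6.0606°C.
Then -6.0606 × 1.8 + 491.67 = 480.76°R.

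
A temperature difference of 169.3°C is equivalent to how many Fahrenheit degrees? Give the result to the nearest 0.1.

For a temperature interval the offset drops out; only the factor 1.8 applies.
169.3 × 1.8 = 304.7.

304.7°F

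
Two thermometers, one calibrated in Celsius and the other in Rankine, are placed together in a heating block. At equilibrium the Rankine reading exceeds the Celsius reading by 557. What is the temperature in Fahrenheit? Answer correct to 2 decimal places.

Let x be the Celsius reading; then the Rankine reading is 1.8·x + 491.67.
(1.8·x + 491.67) - x = 557  ⇒  (0.8)·x = 65.33  ⇒  x = 81.6625°C.
In Fahrenheit: 81.6625 × 1.8 + 32 = 178.99°F.

178.99°F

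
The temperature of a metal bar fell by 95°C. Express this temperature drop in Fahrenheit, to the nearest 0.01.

171.00°F

An interval of 1°C corresponds to 1.8°F.
95 × 1.8 = 171.00.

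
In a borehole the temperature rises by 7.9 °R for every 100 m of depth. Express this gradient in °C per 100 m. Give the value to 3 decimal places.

4.389 °C/100 m

Since only a temperature interval is involved, the additive offset between the scales drops out.
A change of 1°R is a change of 5/9°C, so 7.9 × 5/9 = 4.389.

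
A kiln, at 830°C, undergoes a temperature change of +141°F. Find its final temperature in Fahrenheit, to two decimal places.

1667.00°F

The 141°F change is an interval, so only the factor 5/9 applies: +141 × 5/9 = +78.3333°C.
Final Celsius temperature: 830.0000 + 78.3333 = 908.3333°C.
In Fahrenheit: 908.3333 × 1.8 + 32 = 1667.00°F.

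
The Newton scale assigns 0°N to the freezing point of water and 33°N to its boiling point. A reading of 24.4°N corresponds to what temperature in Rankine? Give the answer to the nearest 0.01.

624.76°R

Linear interpolation between the fixed points: C = (24.4 - 0) × 100 / (33 - 0) = 73.9394°C.
Then 73.9394 × 1.8 + 491.67 = 624.76°R.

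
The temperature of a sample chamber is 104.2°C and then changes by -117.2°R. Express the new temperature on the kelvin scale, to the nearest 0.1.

The 117.2°R change is an interval, so only the factor 5/9 applies: -117.2 × 5/9 = -65.1111°C.
Final Celsius temperature: 104.2000 - 65.1111 = 39.0889°C.
In kelvin: 39.0889 + 273.15 = 312.2 K.

312.2 K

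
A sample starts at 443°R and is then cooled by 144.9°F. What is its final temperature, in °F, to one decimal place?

Initial temperature in Celsius: (443 - 491.67) × 5/9 = -27.0389°C.
The 144.9°F change is an interval, so only the factor 5/9 applies: -144.9 × 5/9 = -80.5000°C.
Final Celsius temperature: -27.0389 - 80.5000 = -107.5389°C.
In Fahrenheit: -107.5389 × 1.8 + 32 = -161.6°F.

-161.6°F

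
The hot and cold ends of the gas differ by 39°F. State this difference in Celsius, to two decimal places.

21.67°C

Only the scale ratio 5/9 matters for a change in temperature.
39 × 5/9 = 21.67.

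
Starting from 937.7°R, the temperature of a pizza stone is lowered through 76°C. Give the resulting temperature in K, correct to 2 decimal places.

Initial temperature in Celsius: (937.7 - 491.67) × 5/9 = 247.7944°C.
Final Celsius temperature: 247.7944 - 76.0000 = 171.7944°C.
In kelvin: 171.7944 + 273.15 = 444.94 K.

444.94 K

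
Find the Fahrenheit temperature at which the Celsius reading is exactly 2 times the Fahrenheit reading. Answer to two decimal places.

Let F be the Fahrenheit reading. The Celsius reading is C = 5/9·F - 17.7778.
Require C = 2·F: 5/9·F - 17.7778 = 2·F.
(-13/9)·F = 17.7778  ⇒  F = -12.31.

-12.31°F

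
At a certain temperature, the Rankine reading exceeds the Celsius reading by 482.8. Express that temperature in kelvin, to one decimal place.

Let x be the Celsius reading; then the Rankine reading is 1.8·x + 491.67.
(1.8·x + 491.67) - x = 482.8  ⇒  (0.8)·x = -8.87  ⇒  x = -11.0875°C.
In kelvin: -11.0875 + 273.15 = 262.1 K.

262.1 K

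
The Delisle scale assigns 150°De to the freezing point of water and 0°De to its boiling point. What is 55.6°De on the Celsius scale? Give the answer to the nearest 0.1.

62.9°C

Linear interpolation between the fixed points: C = (55.6 - 150) × 100 / (0 - 150) = 62.9333°C.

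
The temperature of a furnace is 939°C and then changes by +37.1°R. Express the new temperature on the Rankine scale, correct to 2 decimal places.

2218.97°R

The 37.1°R change is an interval, so only the factor 5/9 applies: +37.1 × 5/9 = +20.6111°C.
Final Celsius temperature: 939.0000 + 20.6111 = 959.6111°C.
In Rankine: 959.6111 × 1.8 + 491.67 = 2218.97°R.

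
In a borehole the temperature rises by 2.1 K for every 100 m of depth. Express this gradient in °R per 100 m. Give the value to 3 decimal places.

The quantity depends on a temperature interval, so only the ratio of degree sizes applies; the offset between the scales is irrelevant.
A change of 1 K is a change of 1.8°R, so 2.1 × 1.8 = 3.780.

3.780 °R/100 m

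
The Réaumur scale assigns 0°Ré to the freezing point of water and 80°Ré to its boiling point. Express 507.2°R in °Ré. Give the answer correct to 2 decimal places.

First in Celsius: (507.2 - 491.67) × 5/9 = 8.6278°C.
Linearly onto the Réaumur scale: 0 + (8.6278 / 100) × (80 - 0) = 6.90°Ré.

6.90°Ré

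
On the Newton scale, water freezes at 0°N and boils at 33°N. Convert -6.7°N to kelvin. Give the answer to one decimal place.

Linear interpolation between the fixed points: C = (-6.7 - 0) × 100 / (33 - 0) = -20.3030°C.
Then -20.3030 + 273.15 = 252.8 K.

252.8 K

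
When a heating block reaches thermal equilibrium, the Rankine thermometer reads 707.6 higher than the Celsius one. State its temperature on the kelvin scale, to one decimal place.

Let x be the Celsius reading; then the Rankine reading is 1.8·x + 491.67.
(1.8·x + 491.67) - x = 707.6  ⇒  (0.8)·x = 215.93  ⇒  x = 269.9125°C.
In kelvin: 269.9125 + 273.15 = 543.1 K.

543.1 K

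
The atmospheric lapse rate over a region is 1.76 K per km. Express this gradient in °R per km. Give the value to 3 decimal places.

The quantity depends on a temperature interval, so only the ratio of degree sizes applies; the offset between the scales is irrelevant.
A change of 1 K is a change of 1.8°R, so 1.76 × 1.8 = 3.168.

3.168 °R/km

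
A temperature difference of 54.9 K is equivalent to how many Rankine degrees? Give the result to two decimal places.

An interval of 1 K corresponds to 1.8°R.
54.9 × 1.8 = 98.82.

98.82°R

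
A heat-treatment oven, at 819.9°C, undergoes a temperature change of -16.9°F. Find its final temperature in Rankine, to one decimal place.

1950.6°R

The 16.9°F change is an interval, so only the factor 5/9 applies: -16.9 × 5/9 = -9.3889°C.
Final Celsius temperature: 819.9000 - 9.3889 = 810.5111°C.
In Rankine: 810.5111 × 1.8 + 491.67 = 1950.6°R.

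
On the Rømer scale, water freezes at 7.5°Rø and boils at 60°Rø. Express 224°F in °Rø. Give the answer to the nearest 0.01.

First in Celsius: (224 - 32) × 5/9 = 106.6667°C.
Linearly onto the Rømer scale: 7.5 + (106.6667 / 100) × (60 - 7.5) = 63.50°Rø.

63.50°Rø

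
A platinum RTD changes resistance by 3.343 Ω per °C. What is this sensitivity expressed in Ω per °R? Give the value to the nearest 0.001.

1.857 Ω per °R

Since only a temperature interval is involved, the additive offset between the scales drops out.
A change of 1°R is a change of 5/9°C, so per °R the value is 3.343 × 5/9 = 1.857.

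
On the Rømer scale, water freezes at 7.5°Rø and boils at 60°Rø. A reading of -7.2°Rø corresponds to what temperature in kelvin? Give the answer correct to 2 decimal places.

245.15 K

Linear interpolation between the fixed points: C = (-7.2 - 7.5) × 100 / (60 - 7.5) = -28.0000°C.
Then -28.0000 + 273.15 = 245.15 K.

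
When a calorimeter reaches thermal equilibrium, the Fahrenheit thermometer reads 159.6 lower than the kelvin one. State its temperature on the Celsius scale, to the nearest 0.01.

101.94°C

Let x be the kelvin reading; then the Fahrenheit reading is 1.8·x - 459.67.
(1.8·x - 459.67) - x = -159.6  ⇒  (0.8)·x = 300.07  ⇒  x = 375.0875 K.
In Celsius: 375.0875 - 273.15 = 101.94°C.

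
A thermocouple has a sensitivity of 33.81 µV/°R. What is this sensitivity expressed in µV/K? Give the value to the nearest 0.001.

60.858 µV/K

The quantity depends on a temperature interval, so only the ratio of degree sizes applies; the offset between the scales is irrelevant.
A change of 1 K is a change of 1.8°R, so per K the value is 33.81 × 1.8 = 60.858.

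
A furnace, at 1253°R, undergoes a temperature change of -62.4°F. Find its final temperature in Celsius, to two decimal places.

Initial temperature in Celsius: (1253 - 491.67) × 5/9 = 422.9611°C.
The 62.4°F change is an interval, so only the factor 5/9 applies: -62.4 × 5/9 = -34.6667°C.
Final Celsius temperature: 422.9611 - 34.6667 = 388.2944°C.

388.29°C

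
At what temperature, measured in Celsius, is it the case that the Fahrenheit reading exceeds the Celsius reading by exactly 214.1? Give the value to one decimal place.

Let C be the Celsius reading. The Fahrenheit reading is F = 1.8·C + 32.
Require F - C = 214.1: (0.8)·C + 32 = 214.1.
C = (214.1 - 32) / (0.8) = 227.6.

227.6°C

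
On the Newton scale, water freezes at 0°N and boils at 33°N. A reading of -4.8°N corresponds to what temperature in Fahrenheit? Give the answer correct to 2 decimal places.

5.82°F

Linear interpolation between the fixed points: C = (-4.8 - 0) × 100 / (33 - 0) = -14.5455°C.
Then -14.5455 × 1.8 + 32 = 5.82°F.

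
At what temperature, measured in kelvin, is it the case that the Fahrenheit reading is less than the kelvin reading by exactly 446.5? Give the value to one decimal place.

Let K be the kelvin reading. The Fahrenheit reading is F = 1.8·K - 459.67.
Require F - K = -446.5: (0.8)·K - 459.67 = -446.5.
K = (-446.5 + 459.67) / (0.8) = 16.5.

16.5 K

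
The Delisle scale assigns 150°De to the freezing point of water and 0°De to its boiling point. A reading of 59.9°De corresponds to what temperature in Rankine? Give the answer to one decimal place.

599.8°R

Linear interpolation between the fixed points: C = (59.9 - 150) × 100 / (0 - 150) = 60.0667°C.
Then 60.0667 × 1.8 + 491.67 = 599.8°R.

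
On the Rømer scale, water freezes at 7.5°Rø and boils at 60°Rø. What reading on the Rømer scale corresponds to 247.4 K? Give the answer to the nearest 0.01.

-6.02°Rø

First in Celsius: 247.4 - 273.15 = -25.7500°C.
Linearly onto the Rømer scale: 7.5 + (-25.7500 / 100) × (60 - 7.5) = -6.02°Rø.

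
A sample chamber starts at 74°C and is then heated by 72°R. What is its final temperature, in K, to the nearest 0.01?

The 72°R change is an interval, so only the factor 5/9 applies: +72 × 5/9 = +40.0000°C.
Final Celsius temperature: 74.0000 + 40.0000 = 114.0000°C.
In kelvin: 114.0000 + 273.15 = 387.15 K.

387.15 K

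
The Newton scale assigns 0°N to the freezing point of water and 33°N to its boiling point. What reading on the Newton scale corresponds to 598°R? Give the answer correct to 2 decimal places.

19.49°N

First in Celsius: (598 - 491.67) × 5/9 = 59.0722°C.
Linearly onto the Newton scale: 0 + (59.0722 / 100) × (33 - 0) = 19.49°N.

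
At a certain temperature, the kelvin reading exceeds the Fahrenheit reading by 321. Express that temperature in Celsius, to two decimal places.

Let x be the kelvin reading; then the Fahrenheit reading is 1.8·x - 459.67.
(1.8·x - 459.67) - x = -321  ⇒  (0.8)·x = 138.67  ⇒  x = 173.3375 K.
In Celsius: 173.3375 - 273.15 = -99.81°C.

-99.81°C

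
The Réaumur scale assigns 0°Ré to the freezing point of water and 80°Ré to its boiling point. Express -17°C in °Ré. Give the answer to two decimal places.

-13.60°Ré

Linearly onto the Réaumur scale: 0 + (-17.0000 / 100) × (80 - 0) = -13.60°Ré.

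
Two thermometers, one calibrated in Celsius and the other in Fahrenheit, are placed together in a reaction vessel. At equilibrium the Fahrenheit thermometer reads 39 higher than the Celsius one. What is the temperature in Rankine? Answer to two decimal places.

507.42°R

Let x be the Celsius reading; then the Fahrenheit reading is 1.8·x + 32.
(1.8·x + 32) - x = 39  ⇒  (0.8)·x = 7  ⇒  x = 8.7500°C.
In Rankine: 8.7500 × 1.8 + 491.67 = 507.42°R.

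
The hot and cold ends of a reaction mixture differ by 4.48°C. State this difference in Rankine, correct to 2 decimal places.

Only the scale ratio 1.8 matters for a change in temperature.
4.48 × 1.8 = 8.06.

8.06°R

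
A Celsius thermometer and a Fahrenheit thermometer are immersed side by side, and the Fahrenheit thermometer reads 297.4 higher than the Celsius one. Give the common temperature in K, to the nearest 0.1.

Let x be the Celsius reading; then the Fahrenheit reading is 1.8·x + 32.
(1.8·x + 32) - x = 297.4  ⇒  (0.8)·x = 265.4  ⇒  x = 331.7500°C.
In kelvin: 331.7500 + 273.15 = 604.9 K.

604.9 K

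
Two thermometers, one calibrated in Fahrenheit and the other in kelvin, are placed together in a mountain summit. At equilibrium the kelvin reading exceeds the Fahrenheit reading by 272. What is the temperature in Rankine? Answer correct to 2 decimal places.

Let x be the Fahrenheit reading; then the kelvin reading is 5/9·x + 255.372.
(5/9·x + 255.372) - x = 272  ⇒  (-4/9)·x = 16.6278  ⇒  x = -37.4125°F.
In Celsius: (-37.4125 - 32) × 5/9 = -38.5625°C.
In Rankine: -38.5625 × 1.8 + 491.67 = 422.26°R.

422.26°R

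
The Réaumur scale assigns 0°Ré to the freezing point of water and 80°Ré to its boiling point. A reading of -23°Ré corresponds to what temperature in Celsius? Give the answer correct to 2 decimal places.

Linear interpolation between the fixed points: C = (-23 - 0) × 100 / (80 - 0) = -28.7500°C.

-28.75°C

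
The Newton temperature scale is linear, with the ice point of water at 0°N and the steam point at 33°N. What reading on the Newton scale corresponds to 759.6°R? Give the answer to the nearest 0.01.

49.12°N

First in Celsius: (759.6 - 491.67) × 5/9 = 148.8500°C.
Linearly onto the Newton scale: 0 + (148.8500 / 100) × (33 - 0) = 49.12°N.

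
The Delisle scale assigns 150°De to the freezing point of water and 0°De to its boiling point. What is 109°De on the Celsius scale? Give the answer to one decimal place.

27.3°C

Linear interpolation between the fixed points: C = (109 - 150) × 100 / (0 - 150) = 27.3333°C.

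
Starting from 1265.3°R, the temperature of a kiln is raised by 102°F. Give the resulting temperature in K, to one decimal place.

759.6 K

Initial temperature in Celsius: (1265.3 - 491.67) × 5/9 = 429.7944°C.
The 102°F change is an interval, so only the factor 5/9 applies: +102 × 5/9 = +56.6667°C.
Final Celsius temperature: 429.7944 + 56.6667 = 486.4611°C.
In kelvin: 486.4611 + 273.15 = 759.6 K.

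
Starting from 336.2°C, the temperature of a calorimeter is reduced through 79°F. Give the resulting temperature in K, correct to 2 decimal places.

The 79°F change is an interval, so only the factor 5/9 applies: -79 × 5/9 = -43.8889°C.
Final Celsius temperature: 336.2000 - 43.8889 = 292.3111°C.
In kelvin: 292.3111 + 273.15 = 565.46 K.

565.46 K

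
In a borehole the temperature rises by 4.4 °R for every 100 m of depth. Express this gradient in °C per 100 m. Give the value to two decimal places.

Since only a temperature interval is involved, the additive offset between the scales drops out.
A change of 1°R is a change of 5/9°C, so 4.4 × 5/9 = 2.44.

2.44 °C/100 m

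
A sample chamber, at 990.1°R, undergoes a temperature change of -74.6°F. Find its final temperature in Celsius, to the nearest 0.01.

Initial temperature in Celsius: (990.1 - 491.67) × 5/9 = 276.9056°C.
The 74.6°F change is an interval, so only the factor 5/9 applies: -74.6 × 5/9 = -41.4444°C.
Final Celsius temperature: 276.9056 - 41.4444 = 235.4611°C.

235.46°C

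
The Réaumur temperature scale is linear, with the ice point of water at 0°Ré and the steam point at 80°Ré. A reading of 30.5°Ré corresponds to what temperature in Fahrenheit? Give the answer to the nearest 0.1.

Linear interpolation between the fixed points: C = (30.5 - 0) × 100 / (80 - 0) = 38.1250°C.
Then 38.1250 × 1.8 + 32 = 100.6°F.

100.6°F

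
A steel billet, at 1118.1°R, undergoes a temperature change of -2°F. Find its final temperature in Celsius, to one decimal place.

346.9°C

Initial temperature in Celsius: (1118.1 - 491.67) × 5/9 = 348.0167°C.
The 2°F change is an interval, so only the factor 5/9 applies: -2 × 5/9 = -1.1111°C.
Final Celsius temperature: 348.0167 - 1.1111 = 346.9056°C.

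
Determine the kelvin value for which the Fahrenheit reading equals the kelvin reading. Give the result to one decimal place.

Let K be the kelvin reading. The Fahrenheit reading is F = 1.8·K - 459.67.
Set F = K: 1.8·K - 459.67 = K.
(0.8)·K = 459.67  ⇒  K = 574.6.

574.6 K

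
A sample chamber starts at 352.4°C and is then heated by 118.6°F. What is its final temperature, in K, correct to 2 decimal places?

691.44 K

The 118.6°F change is an interval, so only the factor 5/9 applies: +118.6 × 5/9 = +65.8889°C.
Final Celsius temperature: 352.4000 + 65.8889 = 418.2889°C.
In kelvin: 418.2889 + 273.15 = 691.44 K.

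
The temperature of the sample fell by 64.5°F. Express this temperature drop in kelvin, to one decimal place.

For a temperature interval the offset drops out; only the factor 5/9 applies.
64.5 × 5/9 = 35.8.

35.8 K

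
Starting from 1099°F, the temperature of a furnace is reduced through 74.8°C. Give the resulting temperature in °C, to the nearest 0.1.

Initial temperature in Celsius: (1099 - 32) × 5/9 = 592.7778°C.
Final Celsius temperature: 592.7778 - 74.8000 = 517.9778°C.

518.0°C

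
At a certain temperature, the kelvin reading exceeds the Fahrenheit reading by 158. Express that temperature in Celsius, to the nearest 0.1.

103.9°C

Let x be the kelvin reading; then the Fahrenheit reading is 1.8·x - 459.67.
(1.8·x - 459.67) - x = -158  ⇒  (0.8)·x = 301.67  ⇒  x = 377.0875 K.
In Celsius: 377.0875 - 273.15 = 103.9°C.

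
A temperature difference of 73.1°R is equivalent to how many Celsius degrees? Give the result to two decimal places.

40.61°C

For a temperature interval the offset drops out; only the factor 5/9 applies.
73.1 × 5/9 = 40.61.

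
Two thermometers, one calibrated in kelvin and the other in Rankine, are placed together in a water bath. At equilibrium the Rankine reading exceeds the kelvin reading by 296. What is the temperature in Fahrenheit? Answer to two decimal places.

206.33°F

Let x be the kelvin reading; then the Rankine reading is 1.8·x.
(1.8·x) - x = 296  ⇒  (0.8)·x = 296  ⇒  x = 370.0000 K.
In Celsius: 370 - 273.15 = 96.8500°C.
In Fahrenheit: 96.8500 × 1.8 + 32 = 206.33°F.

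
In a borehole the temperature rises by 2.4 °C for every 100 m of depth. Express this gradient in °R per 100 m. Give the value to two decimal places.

Since only a temperature interval is involved, the additive offset between the scales drops out.
A change of 1°C is a change of 1.8°R, so 2.4 × 1.8 = 4.32.

4.32 °R/100 m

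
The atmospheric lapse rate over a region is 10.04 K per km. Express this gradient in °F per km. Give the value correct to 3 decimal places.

18.072 °F/km

The quantity depends on a temperature interval, so only the ratio of degree sizes applies; the offset between the scales is irrelevant.
A change of 1 K is a change of 1.8°F, so 10.04 × 1.8 = 18.072.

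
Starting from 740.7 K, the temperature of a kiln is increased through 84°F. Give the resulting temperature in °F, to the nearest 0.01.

957.59°F

Initial temperature in Celsius: 740.7 - 273.15 = 467.5500°C.
The 84°F change is an interval, so only the factor 5/9 applies: +84 × 5/9 = +46.6667°C.
Final Celsius temperature: 467.5500 + 46.6667 = 514.2167°C.
In Fahrenheit: 514.2167 × 1.8 + 32 = 957.59°F.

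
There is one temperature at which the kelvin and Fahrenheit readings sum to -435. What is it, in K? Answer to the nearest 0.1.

Let K be the kelvin reading. The Fahrenheit reading is F = 1.8·K - 459.67.
Require K + F = -435: (2.8)·K - 459.67 = -435.
K = (-435 + 459.67) / (2.8) = 8.8.

8.8 K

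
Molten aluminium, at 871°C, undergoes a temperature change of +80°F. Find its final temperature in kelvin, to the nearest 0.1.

1188.6 K

The 80°F change is an interval, so only the factor 5/9 applies: +80 × 5/9 = +44.4444°C.
Final Celsius temperature: 871.0000 + 44.4444 = 915.4444°C.
In kelvin: 915.4444 + 273.15 = 1188.6 K.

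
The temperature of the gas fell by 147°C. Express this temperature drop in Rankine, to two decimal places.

264.60°R

For a temperature interval the offset drops out; only the factor 1.8 applies.
147 × 1.8 = 264.60.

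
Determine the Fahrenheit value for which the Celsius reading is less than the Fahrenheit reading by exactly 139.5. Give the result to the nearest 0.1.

273.9°F

Let F be the Fahrenheit reading. The Celsius reading is C = 5/9·F - 17.7778.
Require C - F = -139.5: (-4/9)·F - 17.7778 = -139.5.
F = (-139.5 + 17.7778) / (-4/9) = 273.9.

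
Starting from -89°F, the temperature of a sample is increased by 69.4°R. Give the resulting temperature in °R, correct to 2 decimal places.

440.07°R

Initial temperature in Celsius: (-89 - 32) × 5/9 = -67.2222°C.
The 69.4°R change is an interval, so only the factor 5/9 applies: +69.4 × 5/9 = +38.5556°C.
Final Celsius temperature: -67.2222 + 38.5556 = -28.6667°C.
In Rankine: -28.6667 × 1.8 + 491.67 = 440.07°R.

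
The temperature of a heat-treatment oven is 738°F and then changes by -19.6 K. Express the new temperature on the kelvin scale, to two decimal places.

645.77 K

Initial temperature in Celsius: (738 - 32) × 5/9 = 392.2222°C.
The 19.6 K change is an interval; Kelvin and Celsius degrees are the same size, so ΔC = -19.6°C.
Final Celsius temperature: 392.2222 - 19.6000 = 372.6222°C.
In kelvin: 372.6222 + 273.15 = 645.77 K.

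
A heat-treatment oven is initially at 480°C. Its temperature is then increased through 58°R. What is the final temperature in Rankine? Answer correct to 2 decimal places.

1413.67°R

The 58°R change is an interval, so only the factor 5/9 applies: +58 × 5/9 = +32.2222°C.
Final Celsius temperature: 480.0000 + 32.2222 = 512.2222°C.
In Rankine: 512.2222 × 1.8 + 491.67 = 1413.67°R.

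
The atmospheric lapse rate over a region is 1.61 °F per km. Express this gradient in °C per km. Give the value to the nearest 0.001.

0.894 °C/km

The quantity depends on a temperature interval, so only the ratio of degree sizes applies; the offset between the scales is irrelevant.
A change of 1°F is a change of 5/9°C, so 1.61 × 5/9 = 0.894.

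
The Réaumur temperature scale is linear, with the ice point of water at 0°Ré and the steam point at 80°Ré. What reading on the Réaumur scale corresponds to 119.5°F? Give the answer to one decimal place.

First in Celsius: (119.5 - 32) × 5/9 = 48.6111°C.
Linearly onto the Réaumur scale: 0 + (48.6111 / 100) × (80 - 0) = 38.9°Ré.

38.9°Ré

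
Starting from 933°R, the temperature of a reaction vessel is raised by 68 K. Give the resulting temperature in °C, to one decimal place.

Initial temperature in Celsius: (933 - 491.67) × 5/9 = 245.1833°C.
The 68 K change is an interval; Kelvin and Celsius degrees are the same size, so ΔC = +68°C.
Final Celsius temperature: 245.1833 + 68.0000 = 313.1833°C.

313.2°C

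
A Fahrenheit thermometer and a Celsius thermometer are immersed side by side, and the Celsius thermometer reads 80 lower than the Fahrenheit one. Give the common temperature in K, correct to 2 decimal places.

333.15 K

Let x be the Fahrenheit reading; then the Celsius reading is 5/9·x - 17.7778.
(5/9·x - 17.7778) - x = -80  ⇒  (-4/9)·x = -62.2222  ⇒  x = 140.0000°F.
In Celsius: (140 - 32) × 5/9 = 60.0000°C.
In kelvin: 60.0000 + 273.15 = 333.15 K.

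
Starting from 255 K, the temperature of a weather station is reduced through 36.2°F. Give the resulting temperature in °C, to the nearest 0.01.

Initial temperature in Celsius: 255 - 273.15 = -18.1500°C.
The 36.2°F change is an interval, so only the factor 5/9 applies: -36.2 × 5/9 = -20.1111°C.
Final Celsius temperature: -18.1500 - 20.1111 = -38.2611°C.

-38.26°C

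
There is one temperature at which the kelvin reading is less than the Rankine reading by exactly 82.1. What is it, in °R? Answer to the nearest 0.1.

184.7°R

Let R be the Rankine reading. The kelvin reading is K = 5/9·R.
Require K - R = -82.1: (-4/9)·R = -82.1.
R = (-82.1) / (-4/9) = 184.7.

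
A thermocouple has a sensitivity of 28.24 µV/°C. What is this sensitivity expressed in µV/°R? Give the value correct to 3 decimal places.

15.689 µV/°R

The quantity depends on a temperature interval, so only the ratio of degree sizes applies; the offset between the scales is irrelevant.
A change of 1°R is a change of 5/9°C, so per °R the value is 28.24 × 5/9 = 15.689.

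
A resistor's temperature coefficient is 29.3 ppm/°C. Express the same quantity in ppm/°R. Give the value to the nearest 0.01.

16.28 ppm/°R

The quantity depends on a temperature interval, so only the ratio of degree sizes applies; the offset between the scales is irrelevant.
A change of 1°R is a change of 5/9°C, so per °R the value is 29.3 × 5/9 = 16.28.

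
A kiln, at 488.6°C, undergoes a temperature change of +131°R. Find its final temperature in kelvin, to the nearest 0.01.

834.53 K

The 131°R change is an interval, so only the factor 5/9 applies: +131 × 5/9 = +72.7778°C.
Final Celsius temperature: 488.6000 + 72.7778 = 561.3778°C.
In kelvin: 561.3778 + 273.15 = 834.53 K.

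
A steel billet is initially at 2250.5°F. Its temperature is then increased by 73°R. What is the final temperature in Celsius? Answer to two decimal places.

Initial temperature in Celsius: (2250.5 - 32) × 5/9 = 1232.5000°C.
The 73°R change is an interval, so only the factor 5/9 applies: +73 × 5/9 = +40.5556°C.
Final Celsius temperature: 1232.5000 + 40.5556 = 1273.0556°C.

1273.06°C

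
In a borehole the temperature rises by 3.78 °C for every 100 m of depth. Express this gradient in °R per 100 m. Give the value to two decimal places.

Since only a temperature interval is involved, the additive offset between the scales drops out.
A change of 1°C is a change of 1.8°R, so 3.78 × 1.8 = 6.80.

6.80 °R/100 m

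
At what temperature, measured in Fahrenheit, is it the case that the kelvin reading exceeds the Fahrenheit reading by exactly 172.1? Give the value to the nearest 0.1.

Let F be the Fahrenheit reading. The kelvin reading is K = 5/9·F + 255.372.
Require K - F = 172.1: (-4/9)·F + 255.372 = 172.1.
F = (172.1 - 255.372) / (-4/9) = 187.4.

187.4°F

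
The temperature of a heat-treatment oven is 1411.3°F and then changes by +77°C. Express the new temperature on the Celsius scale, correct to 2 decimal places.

843.28°C

Initial temperature in Celsius: (1411.3 - 32) × 5/9 = 766.2778°C.
Final Celsius temperature: 766.2778 + 77.0000 = 843.2778°C.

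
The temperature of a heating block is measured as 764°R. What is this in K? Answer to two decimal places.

424.44 K

In Celsius: (764 - 491.67) × 5/9 = 151.2944°C.
In kelvin: 151.2944 + 273.15 = 424.44 K.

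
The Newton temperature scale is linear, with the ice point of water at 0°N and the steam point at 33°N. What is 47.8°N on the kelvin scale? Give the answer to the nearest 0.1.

Linear interpolation between the fixed points: C = (47.8 - 0) × 100 / (33 - 0) = 144.8485°C.
Then 144.8485 + 273.15 = 418.0 K.

418.0 K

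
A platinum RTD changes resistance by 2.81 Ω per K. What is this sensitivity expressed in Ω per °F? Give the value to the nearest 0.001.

Since only a temperature interval is involved, the additive offset between the scales drops out.
A change of 1°F is a change of 5/9 K, so per °F the value is 2.81 × 5/9 = 1.561.

1.561 Ω per °F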